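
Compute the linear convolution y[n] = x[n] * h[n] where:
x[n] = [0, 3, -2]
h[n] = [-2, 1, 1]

y[n] = sum_k x[k]*h[n-k]. Output length = len(x) + len(h) - 1 = 3 + 3 - 1 = 5.
y[0] = 0*-2 = 0
y[1] = 3*-2 + 0*1 = -6
y[2] = -2*-2 + 3*1 + 0*1 = 7
y[3] = -2*1 + 3*1 = 1
y[4] = -2*1 = -2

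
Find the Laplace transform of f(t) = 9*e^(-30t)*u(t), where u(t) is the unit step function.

Standard Laplace transform pair:
e^(-at)*u(t) <-> 1/(s+a)
With a = 30: L{9*e^(-30t)*u(t)} = 9/(s+30), ROC: Re(s) > -30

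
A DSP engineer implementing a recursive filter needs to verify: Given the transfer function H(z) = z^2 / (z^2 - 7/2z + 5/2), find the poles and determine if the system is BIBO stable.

Poles are roots of the denominator: z^2 - 7/2z + 5/2 = 0.
Quadratic formula: z = [-(-7/2) +/- sqrt((-7/2)^2 - 4*(5/2))] / 2
Discriminant = 49/4 - 10 = 9/4; sqrt = 3/2.
z = (7/2 +/- 3/2) / 2 => z = 5/2 or z = 1.
|p1| = 1, |p2| = 5/2.
For BIBO stability, all poles must lie inside the unit circle (|p| < 1).
System is UNSTABLE since at least one |p| >= 1.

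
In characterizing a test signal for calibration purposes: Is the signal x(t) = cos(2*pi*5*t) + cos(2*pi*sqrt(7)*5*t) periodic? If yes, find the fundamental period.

f1 = 5 Hz, f2 = 5*sqrt(7) Hz
Ratio f2/f1 = sqrt(7), which is irrational.
Since the frequency ratio is irrational, no common period exists.
The signal is not periodic.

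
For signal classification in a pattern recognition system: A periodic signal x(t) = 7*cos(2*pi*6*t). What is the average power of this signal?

Average power of A*cos(wt) is A^2/2.
P = 7^2 / 2 = 49/2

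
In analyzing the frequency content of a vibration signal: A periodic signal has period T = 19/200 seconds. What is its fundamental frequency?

The fundamental frequency is the reciprocal of the period.
f = 1/T = 1/(19/200) = 200/19 Hz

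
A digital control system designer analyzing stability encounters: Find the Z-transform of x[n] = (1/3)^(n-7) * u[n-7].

Time-shifting property: if X(z) = Z{x[n]}, then Z{x[n-d]} = z^(-d) * X(z)
X(z) = z/(z - 1/3) for x[n] = (1/3)^n * u[n]
Z{x[n-7]} = z^(-7) * z/(z - 1/3) = z^(-6)/(z - 1/3)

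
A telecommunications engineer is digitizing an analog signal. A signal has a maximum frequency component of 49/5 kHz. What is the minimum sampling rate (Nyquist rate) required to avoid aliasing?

By the Nyquist-Shannon sampling theorem,
the minimum sampling rate (Nyquist rate) must be at least 2 * f_max.
Nyquist rate = 2 * 49/5 kHz = 98/5 kHz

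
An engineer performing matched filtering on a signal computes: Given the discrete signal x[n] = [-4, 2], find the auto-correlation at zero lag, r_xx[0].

The auto-correlation at zero lag r_xx[0] equals the signal energy.
r_xx[0] = sum of x[n]^2 = (-4)^2 + 2^2
= 16 + 4 = 20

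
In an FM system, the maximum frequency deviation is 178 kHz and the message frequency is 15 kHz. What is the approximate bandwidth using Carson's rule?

Carson's rule: BW = 2*(delta_f + f_m)
= 2*(178 + 15) kHz = 386 kHz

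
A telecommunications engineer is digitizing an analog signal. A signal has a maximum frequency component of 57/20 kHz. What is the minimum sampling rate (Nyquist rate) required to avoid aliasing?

By the Nyquist-Shannon sampling theorem,
the minimum sampling rate (Nyquist rate) must be at least 2 * f_max.
Nyquist rate = 2 * 57/20 kHz = 57/10 kHz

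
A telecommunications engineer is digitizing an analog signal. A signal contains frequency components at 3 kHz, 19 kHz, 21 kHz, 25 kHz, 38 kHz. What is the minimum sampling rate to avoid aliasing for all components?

The highest frequency component is f_max = 38 kHz.
Nyquist rate = 2 * f_max = 2 * 38 kHz = 76 kHz.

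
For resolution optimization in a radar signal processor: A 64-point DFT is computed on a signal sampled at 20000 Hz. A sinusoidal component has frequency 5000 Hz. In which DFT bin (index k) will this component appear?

DFT frequency resolution = f_s/N = 20000/64 = 625/2 Hz
Bin index k = f_signal / resolution = 5000 / 625/2 = 16
The signal frequency 5000 Hz falls in DFT bin k = 16.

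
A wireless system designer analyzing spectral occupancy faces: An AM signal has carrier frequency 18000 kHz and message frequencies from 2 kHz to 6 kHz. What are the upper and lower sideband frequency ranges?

Upper sideband (USB) = fc + [fm_low, fm_high] = 18000 + [2, 6] = [18002, 18006] kHz
Lower sideband (LSB) = fc - [fm_high, fm_low] = 18000 - [6, 2] = [17994, 17998] kHz
Total occupied spectrum: 17994 kHz to 18006 kHz (plus carrier at 18000 kHz)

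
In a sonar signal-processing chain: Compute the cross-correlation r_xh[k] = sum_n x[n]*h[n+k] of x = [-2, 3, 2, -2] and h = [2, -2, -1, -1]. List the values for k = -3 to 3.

Both sequences indexed from 0 and zero outside their support.
Lags with overlap: k = -3 to 3.
  r_xh[-3] = x[3]*h[0] = -4
  r_xh[-2] = x[2]*h[0] + x[3]*h[1] = 8
  r_xh[-1] = x[1]*h[0] + x[2]*h[1] + x[3]*h[2] = 4
  r_xh[0] = x[0]*h[0] + x[1]*h[1] + x[2]*h[2] + x[3]*h[3] = -10
  r_xh[1] = x[0]*h[1] + x[1]*h[2] + x[2]*h[3] = -1
  r_xh[2] = x[0]*h[2] + x[1]*h[3] = -1
  r_xh[3] = x[0]*h[3] = 2
r_xh = [-4, 8, 4, -10, -1, -1, 2] (for k = -3, ..., 3)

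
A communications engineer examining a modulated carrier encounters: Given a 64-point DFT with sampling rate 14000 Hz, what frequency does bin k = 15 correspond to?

The frequency of DFT bin k is: f_k = k * f_s / N
f_15 = 15 * 14000 / 64 = 13125/4 Hz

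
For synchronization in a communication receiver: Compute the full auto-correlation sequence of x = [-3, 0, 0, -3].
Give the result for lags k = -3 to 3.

r_xx[k] = sum_m x[m]*x[m+k], indexed from 0, for k = -3 to 3:
  r_xx[-3] = x[3]*x[0] = 9
  r_xx[-2] = x[2]*x[0] + x[3]*x[1] = 0
  r_xx[-1] = x[1]*x[0] + x[2]*x[1] + x[3]*x[2] = 0
  r_xx[0] = x[0]*x[0] + x[1]*x[1] + x[2]*x[2] + x[3]*x[3] = 18
  r_xx[1] = x[0]*x[1] + x[1]*x[2] + x[2]*x[3] = 0
  r_xx[2] = x[0]*x[2] + x[1]*x[3] = 0
  r_xx[3] = x[0]*x[3] = 9
r_xx = [9, 0, 0, 18, 0, 0, 9]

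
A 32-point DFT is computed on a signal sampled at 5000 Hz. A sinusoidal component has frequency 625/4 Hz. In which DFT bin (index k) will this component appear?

DFT frequency resolution = f_s/N = 5000/32 = 625/4 Hz
Bin index k = f_signal / resolution = 625/4 / 625/4 = 1
The signal frequency 625/4 Hz falls in DFT bin k = 1.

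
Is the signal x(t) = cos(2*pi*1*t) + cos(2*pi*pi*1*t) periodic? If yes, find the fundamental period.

f1 = 1 Hz, f2 = 1*pi Hz
Ratio f2/f1 = pi, which is irrational.
Since the frequency ratio is irrational, no common period exists.
The signal is not periodic.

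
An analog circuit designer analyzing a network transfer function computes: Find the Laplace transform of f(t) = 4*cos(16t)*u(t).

Standard pair: cos(wt)*u(t) <-> s/(s^2+w^2)
With w = 16: L{4*cos(16t)*u(t)} = 4s/(s^2+256)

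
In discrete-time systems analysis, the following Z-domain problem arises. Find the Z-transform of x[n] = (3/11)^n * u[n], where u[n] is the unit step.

The Z-transform of a^n * u[n] is z/(z-a) for |z| > |a|.
Here a = 3/11, so X(z) = z/(z - (3/11)) = 11z/(11z - 3)
ROC: |z| > 3/11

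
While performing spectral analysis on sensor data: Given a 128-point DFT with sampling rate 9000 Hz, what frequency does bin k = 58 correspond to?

The frequency of DFT bin k is: f_k = k * f_s / N
f_58 = 58 * 9000 / 128 = 32625/8 Hz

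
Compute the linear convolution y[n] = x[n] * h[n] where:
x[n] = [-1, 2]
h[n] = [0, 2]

y[n] = sum_k x[k]*h[n-k]. Output length = len(x) + len(h) - 1 = 2 + 2 - 1 = 3.
y[0] = -1*0 = 0
y[1] = 2*0 + -1*2 = -2
y[2] = 2*2 = 4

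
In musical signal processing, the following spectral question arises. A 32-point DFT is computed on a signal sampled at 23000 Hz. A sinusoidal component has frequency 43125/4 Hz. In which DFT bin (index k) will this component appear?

DFT frequency resolution = f_s/N = 23000/32 = 2875/4 Hz
Bin index k = f_signal / resolution = 43125/4 / 2875/4 = 15
The signal frequency 43125/4 Hz falls in DFT bin k = 15.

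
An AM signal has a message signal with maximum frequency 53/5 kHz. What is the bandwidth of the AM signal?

In AM (double-sideband), the bandwidth is twice the message frequency.
BW = 2 * f_m = 2 * 53/5 kHz = 106/5 kHz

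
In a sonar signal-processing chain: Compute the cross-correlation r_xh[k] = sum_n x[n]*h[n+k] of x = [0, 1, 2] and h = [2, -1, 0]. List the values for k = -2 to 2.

Both sequences indexed from 0 and zero outside their support.
Lags with overlap: k = -2 to 2.
  r_xh[-2] = x[2]*h[0] = 4
  r_xh[-1] = x[1]*h[0] + x[2]*h[1] = 0
  r_xh[0] = x[0]*h[0] + x[1]*h[1] + x[2]*h[2] = -1
  r_xh[1] = x[0]*h[1] + x[1]*h[2] = 0
  r_xh[2] = x[0]*h[2] = 0
r_xh = [4, 0, -1, 0, 0] (for k = -2, ..., 2)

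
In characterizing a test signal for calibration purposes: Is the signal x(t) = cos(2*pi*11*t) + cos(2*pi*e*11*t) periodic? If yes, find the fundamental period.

f1 = 11 Hz, f2 = 11*e Hz
Ratio f2/f1 = e, which is irrational.
Since the frequency ratio is irrational, no common period exists.
The signal is not periodic.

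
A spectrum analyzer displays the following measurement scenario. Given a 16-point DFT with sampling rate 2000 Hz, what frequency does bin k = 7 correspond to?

The frequency of DFT bin k is: f_k = k * f_s / N
f_7 = 7 * 2000 / 16 = 875 Hz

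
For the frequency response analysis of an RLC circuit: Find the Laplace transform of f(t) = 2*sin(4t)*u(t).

Standard pair: sin(wt)*u(t) <-> w/(s^2+w^2)
With w = 4: L{2*sin(4t)*u(t)} = 8/(s^2+16)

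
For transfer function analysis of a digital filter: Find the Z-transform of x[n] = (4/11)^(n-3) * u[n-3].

Time-shifting property: if X(z) = Z{x[n]}, then Z{x[n-d]} = z^(-d) * X(z)
X(z) = z/(z - 4/11) for x[n] = (4/11)^n * u[n]
Z{x[n-3]} = z^(-3) * z/(z - 4/11) = z^(-2)/(z - 4/11)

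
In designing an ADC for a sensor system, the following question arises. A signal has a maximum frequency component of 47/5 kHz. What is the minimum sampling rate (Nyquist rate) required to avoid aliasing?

By the Nyquist-Shannon sampling theorem,
the minimum sampling rate (Nyquist rate) must be at least 2 * f_max.
Nyquist rate = 2 * 47/5 kHz = 94/5 kHz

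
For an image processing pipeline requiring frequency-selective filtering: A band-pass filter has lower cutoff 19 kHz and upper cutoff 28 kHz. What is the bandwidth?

Bandwidth = f_high - f_low
= 28 kHz - 19 kHz = 9 kHz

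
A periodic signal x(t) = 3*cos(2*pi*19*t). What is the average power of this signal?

Average power of A*cos(wt) is A^2/2.
P = 3^2 / 2 = 9/2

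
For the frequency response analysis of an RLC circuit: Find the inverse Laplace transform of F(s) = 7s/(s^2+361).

Standard pair: s/(s^2+w^2) <-> cos(wt)*u(t)
With k=7, w=19: f(t) = 7*cos(19t)*u(t)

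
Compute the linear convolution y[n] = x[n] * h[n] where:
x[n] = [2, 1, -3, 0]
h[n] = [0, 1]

y[n] = sum_k x[k]*h[n-k]. Output length = len(x) + len(h) - 1 = 4 + 2 - 1 = 5.
y[0] = 2*0 = 0
y[1] = 1*0 + 2*1 = 2
y[2] = -3*0 + 1*1 = 1
y[3] = 0*0 + -3*1 = -3
y[4] = 0*1 = 0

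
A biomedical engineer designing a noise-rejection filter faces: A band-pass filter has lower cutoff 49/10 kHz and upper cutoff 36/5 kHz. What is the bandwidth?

Bandwidth = f_high - f_low
= 36/5 kHz - 49/10 kHz = 23/10 kHz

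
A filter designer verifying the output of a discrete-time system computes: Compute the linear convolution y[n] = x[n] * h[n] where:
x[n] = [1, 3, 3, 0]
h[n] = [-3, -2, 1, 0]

y[n] = sum_k x[k]*h[n-k]. Output length = len(x) + len(h) - 1 = 4 + 4 - 1 = 7.
y[0] = 1*-3 = -3
y[1] = 3*-3 + 1*-2 = -11
y[2] = 3*-3 + 3*-2 + 1*1 = -14
y[3] = 0*-3 + 3*-2 + 3*1 + 1*0 = -3
y[4] = 0*-2 + 3*1 + 3*0 = 3
y[5] = 0*1 + 3*0 = 0
y[6] = 0*0 = 0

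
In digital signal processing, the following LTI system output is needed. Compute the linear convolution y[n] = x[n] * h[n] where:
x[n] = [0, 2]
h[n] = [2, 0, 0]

y[n] = sum_k x[k]*h[n-k]. Output length = len(x) + len(h) - 1 = 2 + 3 - 1 = 4.
y[0] = 0*2 = 0
y[1] = 2*2 + 0*0 = 4
y[2] = 2*0 + 0*0 = 0
y[3] = 2*0 = 0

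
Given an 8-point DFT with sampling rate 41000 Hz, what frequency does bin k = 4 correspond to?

The frequency of DFT bin k is: f_k = k * f_s / N
f_4 = 4 * 41000 / 8 = 20500 Hz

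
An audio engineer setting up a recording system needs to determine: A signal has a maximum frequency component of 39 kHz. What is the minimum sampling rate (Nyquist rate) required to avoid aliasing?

By the Nyquist-Shannon sampling theorem,
the minimum sampling rate (Nyquist rate) must be at least 2 * f_max.
Nyquist rate = 2 * 39 kHz = 78 kHz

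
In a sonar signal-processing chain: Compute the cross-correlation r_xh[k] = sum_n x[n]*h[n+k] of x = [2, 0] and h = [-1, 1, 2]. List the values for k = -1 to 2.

Both sequences indexed from 0 and zero outside their support.
Lags with overlap: k = -1 to 2.
  r_xh[-1] = x[1]*h[0] = 0
  r_xh[0] = x[0]*h[0] + x[1]*h[1] = -2
  r_xh[1] = x[0]*h[1] + x[1]*h[2] = 2
  r_xh[2] = x[0]*h[2] = 4
r_xh = [0, -2, 2, 4] (for k = -1, ..., 2)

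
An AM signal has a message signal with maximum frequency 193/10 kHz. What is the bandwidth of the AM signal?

In AM (double-sideband), the bandwidth is twice the message frequency.
BW = 2 * f_m = 2 * 193/10 kHz = 193/5 kHz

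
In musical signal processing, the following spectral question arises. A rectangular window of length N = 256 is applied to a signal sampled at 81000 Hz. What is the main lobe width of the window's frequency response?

For a rectangular window of length N,
the main lobe width in frequency is 2*f_s/N.
= 2*81000/256 = 10125/16 Hz
This determines the minimum frequency separation for resolving two sinusoids.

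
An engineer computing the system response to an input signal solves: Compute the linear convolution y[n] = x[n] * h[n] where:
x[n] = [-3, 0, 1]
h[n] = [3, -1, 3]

y[n] = sum_k x[k]*h[n-k]. Output length = len(x) + len(h) - 1 = 3 + 3 - 1 = 5.
y[0] = -3*3 = -9
y[1] = 0*3 + -3*-1 = 3
y[2] = 1*3 + 0*-1 + -3*3 = -6
y[3] = 1*-1 + 0*3 = -1
y[4] = 1*3 = 3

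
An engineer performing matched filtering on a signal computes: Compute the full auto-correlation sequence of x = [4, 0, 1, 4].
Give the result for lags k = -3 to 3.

r_xx[k] = sum_m x[m]*x[m+k], indexed from 0, for k = -3 to 3:
  r_xx[-3] = x[3]*x[0] = 16
  r_xx[-2] = x[2]*x[0] + x[3]*x[1] = 4
  r_xx[-1] = x[1]*x[0] + x[2]*x[1] + x[3]*x[2] = 4
  r_xx[0] = x[0]*x[0] + x[1]*x[1] + x[2]*x[2] + x[3]*x[3] = 33
  r_xx[1] = x[0]*x[1] + x[1]*x[2] + x[2]*x[3] = 4
  r_xx[2] = x[0]*x[2] + x[1]*x[3] = 4
  r_xx[3] = x[0]*x[3] = 16
r_xx = [16, 4, 4, 33, 4, 4, 16]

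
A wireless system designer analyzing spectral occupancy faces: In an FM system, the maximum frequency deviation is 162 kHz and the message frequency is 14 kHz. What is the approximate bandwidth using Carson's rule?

Carson's rule: BW = 2*(delta_f + f_m)
= 2*(162 + 14) kHz = 352 kHz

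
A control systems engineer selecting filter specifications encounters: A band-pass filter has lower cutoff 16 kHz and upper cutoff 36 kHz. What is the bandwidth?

Bandwidth = f_high - f_low
= 36 kHz - 16 kHz = 20 kHz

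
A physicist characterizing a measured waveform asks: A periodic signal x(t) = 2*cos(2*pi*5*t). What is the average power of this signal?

Average power of A*cos(wt) is A^2/2.
P = 2^2 / 2 = 4/2 = 2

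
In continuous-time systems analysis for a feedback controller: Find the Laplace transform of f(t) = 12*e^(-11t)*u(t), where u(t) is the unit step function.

Standard Laplace transform pair:
e^(-at)*u(t) <-> 1/(s+a)
With a = 11: L{12*e^(-11t)*u(t)} = 12/(s+11), ROC: Re(s) > -11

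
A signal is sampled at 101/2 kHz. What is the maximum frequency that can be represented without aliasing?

The maximum frequency that can be represented without aliasing
is the Nyquist frequency: f_max = f_s / 2 = 101/2 kHz / 2 = 101/4 kHz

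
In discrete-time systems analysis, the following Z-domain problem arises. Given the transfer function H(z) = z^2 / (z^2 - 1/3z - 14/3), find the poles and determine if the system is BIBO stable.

Poles are roots of the denominator: z^2 - 1/3z - 14/3 = 0.
Quadratic formula: z = [-(-1/3) +/- sqrt((-1/3)^2 - 4*(-14/3))] / 2
Discriminant = 1/9 + 56/3 = 169/9; sqrt = 13/3.
z = (1/3 +/- 13/3) / 2 => z = 7/3 or z = -2.
|p1| = 2, |p2| = 7/3.
For BIBO stability, all poles must lie inside the unit circle (|p| < 1).
System is UNSTABLE since at least one |p| >= 1.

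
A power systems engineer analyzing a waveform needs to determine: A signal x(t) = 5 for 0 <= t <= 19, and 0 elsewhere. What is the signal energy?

Energy = integral of |x(t)|^2 dt over the signal duration
= 5^2 * 19 = 25 * 19 = 475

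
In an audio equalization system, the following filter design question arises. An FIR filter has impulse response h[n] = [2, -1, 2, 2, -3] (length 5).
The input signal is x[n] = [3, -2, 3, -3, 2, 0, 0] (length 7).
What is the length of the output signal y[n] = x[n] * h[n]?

For linear convolution, the output length is:
len(y) = len(x) + len(h) - 1 = 7 + 5 - 1 = 11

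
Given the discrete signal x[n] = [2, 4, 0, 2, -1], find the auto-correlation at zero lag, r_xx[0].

The auto-correlation at zero lag r_xx[0] equals the signal energy.
r_xx[0] = sum of x[n]^2 = 2^2 + 4^2 + 0^2 + 2^2 + (-1)^2
= 4 + 16 + 0 + 4 + 1 = 25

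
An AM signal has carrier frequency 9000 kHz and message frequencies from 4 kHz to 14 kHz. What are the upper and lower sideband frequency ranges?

Upper sideband (USB) = fc + [fm_low, fm_high] = 9000 + [4, 14] = [9004, 9014] kHz
Lower sideband (LSB) = fc - [fm_high, fm_low] = 9000 - [14, 4] = [8986, 8996] kHz
Total occupied spectrum: 8986 kHz to 9014 kHz (plus carrier at 9000 kHz)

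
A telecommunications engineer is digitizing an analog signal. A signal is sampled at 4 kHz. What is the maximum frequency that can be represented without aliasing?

The maximum frequency that can be represented without aliasing
is the Nyquist frequency: f_max = f_s / 2 = 4 kHz / 2 = 2 kHz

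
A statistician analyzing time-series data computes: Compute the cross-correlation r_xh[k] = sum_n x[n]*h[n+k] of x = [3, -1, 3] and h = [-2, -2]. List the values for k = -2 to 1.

Both sequences indexed from 0 and zero outside their support.
Lags with overlap: k = -2 to 1.
  r_xh[-2] = x[2]*h[0] = -6
  r_xh[-1] = x[1]*h[0] + x[2]*h[1] = -4
  r_xh[0] = x[0]*h[0] + x[1]*h[1] = -4
  r_xh[1] = x[0]*h[1] = -6
r_xh = [-6, -4, -4, -6] (for k = -2, ..., 1)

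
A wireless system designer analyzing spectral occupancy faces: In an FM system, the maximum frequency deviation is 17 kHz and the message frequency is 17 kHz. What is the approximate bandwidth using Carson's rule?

Carson's rule: BW = 2*(delta_f + f_m)
= 2*(17 + 17) kHz = 68 kHz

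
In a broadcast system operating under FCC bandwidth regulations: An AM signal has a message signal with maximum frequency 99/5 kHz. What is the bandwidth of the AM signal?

In AM (double-sideband), the bandwidth is twice the message frequency.
BW = 2 * f_m = 2 * 99/5 kHz = 198/5 kHz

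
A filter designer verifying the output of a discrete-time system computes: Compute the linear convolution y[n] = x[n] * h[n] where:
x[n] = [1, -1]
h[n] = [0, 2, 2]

y[n] = sum_k x[k]*h[n-k]. Output length = len(x) + len(h) - 1 = 2 + 3 - 1 = 4.
y[0] = 1*0 = 0
y[1] = -1*0 + 1*2 = 2
y[2] = -1*2 + 1*2 = 0
y[3] = -1*2 = -2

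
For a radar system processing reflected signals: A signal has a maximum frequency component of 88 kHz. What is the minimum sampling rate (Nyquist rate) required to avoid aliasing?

By the Nyquist-Shannon sampling theorem,
the minimum sampling rate (Nyquist rate) must be at least 2 * f_max.
Nyquist rate = 2 * 88 kHz = 176 kHz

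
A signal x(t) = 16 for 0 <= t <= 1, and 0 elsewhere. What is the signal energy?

Energy = integral of |x(t)|^2 dt over the signal duration
= 16^2 * 1 = 256 * 1 = 256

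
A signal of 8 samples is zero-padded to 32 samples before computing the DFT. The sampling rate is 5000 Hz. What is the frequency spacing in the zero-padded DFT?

Original DFT: N = 8, resolution = f_s/N = 5000/8 = 625 Hz
Zero-padded DFT: N = 32, resolution = f_s/N = 5000/32 = 625/4 Hz
Zero-padding interpolates the spectrum (finer frequency grid)
but does NOT improve the true spectral resolution (ability to resolve close frequencies).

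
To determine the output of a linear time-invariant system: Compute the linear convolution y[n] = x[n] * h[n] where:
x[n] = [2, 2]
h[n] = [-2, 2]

y[n] = sum_k x[k]*h[n-k]. Output length = len(x) + len(h) - 1 = 2 + 2 - 1 = 3.
y[0] = 2*-2 = -4
y[1] = 2*-2 + 2*2 = 0
y[2] = 2*2 = 4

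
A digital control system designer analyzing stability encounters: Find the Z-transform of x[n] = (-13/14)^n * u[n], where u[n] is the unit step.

The Z-transform of a^n * u[n] is z/(z-a) for |z| > |a|.
Here a = -13/14, so X(z) = z/(z - (-13/14)) = 14z/(14z + 13)
ROC: |z| > 13/14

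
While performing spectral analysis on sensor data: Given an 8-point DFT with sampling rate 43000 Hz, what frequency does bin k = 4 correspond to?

The frequency of DFT bin k is: f_k = k * f_s / N
f_4 = 4 * 43000 / 8 = 21500 Hz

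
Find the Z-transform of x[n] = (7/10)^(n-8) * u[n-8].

Time-shifting property: if X(z) = Z{x[n]}, then Z{x[n-d]} = z^(-d) * X(z)
X(z) = z/(z - 7/10) for x[n] = (7/10)^n * u[n]
Z{x[n-8]} = z^(-8) * z/(z - 7/10) = z^(-7)/(z - 7/10)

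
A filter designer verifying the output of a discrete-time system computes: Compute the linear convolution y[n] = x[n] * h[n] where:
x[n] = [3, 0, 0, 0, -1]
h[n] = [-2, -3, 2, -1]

y[n] = sum_k x[k]*h[n-k]. Output length = len(x) + len(h) - 1 = 5 + 4 - 1 = 8.
y[0] = 3*-2 = -6
y[1] = 0*-2 + 3*-3 = -9
y[2] = 0*-2 + 0*-3 + 3*2 = 6
y[3] = 0*-2 + 0*-3 + 0*2 + 3*-1 = -3
y[4] = -1*-2 + 0*-3 + 0*2 + 0*-1 = 2
y[5] = -1*-3 + 0*2 + 0*-1 = 3
y[6] = -1*2 + 0*-1 = -2
y[7] = -1*-1 = 1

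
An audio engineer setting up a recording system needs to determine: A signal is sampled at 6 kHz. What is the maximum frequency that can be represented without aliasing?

The maximum frequency that can be represented without aliasing
is the Nyquist frequency: f_max = f_s / 2 = 6 kHz / 2 = 3 kHz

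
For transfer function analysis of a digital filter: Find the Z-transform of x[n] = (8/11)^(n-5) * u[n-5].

Time-shifting property: if X(z) = Z{x[n]}, then Z{x[n-d]} = z^(-d) * X(z)
X(z) = z/(z - 8/11) for x[n] = (8/11)^n * u[n]
Z{x[n-5]} = z^(-5) * z/(z - 8/11) = z^(-4)/(z - 8/11)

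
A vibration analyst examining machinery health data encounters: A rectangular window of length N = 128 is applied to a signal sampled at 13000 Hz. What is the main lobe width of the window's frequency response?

For a rectangular window of length N,
the main lobe width in frequency is 2*f_s/N.
= 2*13000/128 = 1625/8 Hz
This determines the minimum frequency separation for resolving two sinusoids.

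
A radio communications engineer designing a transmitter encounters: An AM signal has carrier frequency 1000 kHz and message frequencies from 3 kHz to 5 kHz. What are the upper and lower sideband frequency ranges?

Upper sideband (USB) = fc + [fm_low, fm_high] = 1000 + [3, 5] = [1003, 1005] kHz
Lower sideband (LSB) = fc - [fm_high, fm_low] = 1000 - [5, 3] = [995, 997] kHz
Total occupied spectrum: 995 kHz to 1005 kHz (plus carrier at 1000 kHz)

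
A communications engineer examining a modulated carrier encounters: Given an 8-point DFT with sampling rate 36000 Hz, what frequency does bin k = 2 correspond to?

The frequency of DFT bin k is: f_k = k * f_s / N
f_2 = 2 * 36000 / 8 = 9000 Hz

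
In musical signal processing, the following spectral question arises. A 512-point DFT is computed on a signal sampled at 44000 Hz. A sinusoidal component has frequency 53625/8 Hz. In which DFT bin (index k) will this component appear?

DFT frequency resolution = f_s/N = 44000/512 = 1375/16 Hz
Bin index k = f_signal / resolution = 53625/8 / 1375/16 = 78
The signal frequency 53625/8 Hz falls in DFT bin k = 78.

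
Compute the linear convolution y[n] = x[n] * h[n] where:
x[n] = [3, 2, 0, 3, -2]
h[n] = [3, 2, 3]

y[n] = sum_k x[k]*h[n-k]. Output length = len(x) + len(h) - 1 = 5 + 3 - 1 = 7.
y[0] = 3*3 = 9
y[1] = 2*3 + 3*2 = 12
y[2] = 0*3 + 2*2 + 3*3 = 13
y[3] = 3*3 + 0*2 + 2*3 = 15
y[4] = -2*3 + 3*2 + 0*3 = 0
y[5] = -2*2 + 3*3 = 5
y[6] = -2*3 = -6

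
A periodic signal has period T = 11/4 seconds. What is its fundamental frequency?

The fundamental frequency is the reciprocal of the period.
f = 1/T = 1/(11/4) = 4/11 Hz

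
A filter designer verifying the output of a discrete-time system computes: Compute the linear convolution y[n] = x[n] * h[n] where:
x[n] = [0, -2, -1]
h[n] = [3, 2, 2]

y[n] = sum_k x[k]*h[n-k]. Output length = len(x) + len(h) - 1 = 3 + 3 - 1 = 5.
y[0] = 0*3 = 0
y[1] = -2*3 + 0*2 = -6
y[2] = -1*3 + -2*2 + 0*2 = -7
y[3] = -1*2 + -2*2 = -6
y[4] = -1*2 = -2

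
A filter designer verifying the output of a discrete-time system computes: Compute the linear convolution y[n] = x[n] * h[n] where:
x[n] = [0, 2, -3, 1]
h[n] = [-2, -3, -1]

y[n] = sum_k x[k]*h[n-k]. Output length = len(x) + len(h) - 1 = 4 + 3 - 1 = 6.
y[0] = 0*-2 = 0
y[1] = 2*-2 + 0*-3 = -4
y[2] = -3*-2 + 2*-3 + 0*-1 = 0
y[3] = 1*-2 + -3*-3 + 2*-1 = 5
y[4] = 1*-3 + -3*-1 = 0
y[5] = 1*-1 = -1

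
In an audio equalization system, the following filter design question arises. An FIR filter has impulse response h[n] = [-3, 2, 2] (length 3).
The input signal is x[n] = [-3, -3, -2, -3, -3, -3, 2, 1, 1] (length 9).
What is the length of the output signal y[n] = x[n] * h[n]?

For linear convolution, the output length is:
len(y) = len(x) + len(h) - 1 = 9 + 3 - 1 = 11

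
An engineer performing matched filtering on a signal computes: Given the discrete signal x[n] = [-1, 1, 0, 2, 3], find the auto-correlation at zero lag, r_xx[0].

The auto-correlation at zero lag r_xx[0] equals the signal energy.
r_xx[0] = sum of x[n]^2 = (-1)^2 + 1^2 + 0^2 + 2^2 + 3^2
= 1 + 1 + 0 + 4 + 9 = 15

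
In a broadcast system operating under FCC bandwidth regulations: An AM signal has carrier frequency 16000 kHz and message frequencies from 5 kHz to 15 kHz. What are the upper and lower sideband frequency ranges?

Upper sideband (USB) = fc + [fm_low, fm_high] = 16000 + [5, 15] = [16005, 16015] kHz
Lower sideband (LSB) = fc - [fm_high, fm_low] = 16000 - [15, 5] = [15985, 15995] kHz
Total occupied spectrum: 15985 kHz to 16015 kHz (plus carrier at 16000 kHz)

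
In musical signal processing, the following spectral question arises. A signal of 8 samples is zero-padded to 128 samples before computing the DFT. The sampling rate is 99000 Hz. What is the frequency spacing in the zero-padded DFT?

Original DFT: N = 8, resolution = f_s/N = 99000/8 = 12375 Hz
Zero-padded DFT: N = 128, resolution = f_s/N = 99000/128 = 12375/16 Hz
Zero-padding interpolates the spectrum (finer frequency grid)
but does NOT improve the true spectral resolution (ability to resolve close frequencies).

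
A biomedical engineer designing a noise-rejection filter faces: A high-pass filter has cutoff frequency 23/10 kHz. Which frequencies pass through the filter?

A high-pass filter passes all frequencies above the cutoff frequency 23/10 kHz and attenuates lower frequencies.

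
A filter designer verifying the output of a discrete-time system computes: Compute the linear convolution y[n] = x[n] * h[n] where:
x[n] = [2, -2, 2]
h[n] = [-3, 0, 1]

y[n] = sum_k x[k]*h[n-k]. Output length = len(x) + len(h) - 1 = 3 + 3 - 1 = 5.
y[0] = 2*-3 = -6
y[1] = -2*-3 + 2*0 = 6
y[2] = 2*-3 + -2*0 + 2*1 = -4
y[3] = 2*0 + -2*1 = -2
y[4] = 2*1 = 2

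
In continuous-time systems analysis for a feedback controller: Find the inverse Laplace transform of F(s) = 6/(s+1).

Standard pair: k/(s+a) <-> k*e^(-at)*u(t)
With k=6, a=1: f(t) = 6*e^(-t)*u(t)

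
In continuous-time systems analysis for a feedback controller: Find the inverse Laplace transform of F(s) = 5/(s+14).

Standard pair: k/(s+a) <-> k*e^(-at)*u(t)
With k=5, a=14: f(t) = 5*e^(-14t)*u(t)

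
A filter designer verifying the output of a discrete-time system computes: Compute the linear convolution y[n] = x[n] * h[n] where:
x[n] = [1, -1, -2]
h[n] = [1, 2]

y[n] = sum_k x[k]*h[n-k]. Output length = len(x) + len(h) - 1 = 3 + 2 - 1 = 4.
y[0] = 1*1 = 1
y[1] = -1*1 + 1*2 = 1
y[2] = -2*1 + -1*2 = -4
y[3] = -2*2 = -4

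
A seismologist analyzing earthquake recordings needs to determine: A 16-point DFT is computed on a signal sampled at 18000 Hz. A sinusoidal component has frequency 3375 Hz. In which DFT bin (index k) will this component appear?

DFT frequency resolution = f_s/N = 18000/16 = 1125 Hz
Bin index k = f_signal / resolution = 3375 / 1125 = 3
The signal frequency 3375 Hz falls in DFT bin k = 3.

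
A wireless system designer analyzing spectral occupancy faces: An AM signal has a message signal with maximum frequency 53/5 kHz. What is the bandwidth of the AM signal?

In AM (double-sideband), the bandwidth is twice the message frequency.
BW = 2 * f_m = 2 * 53/5 kHz = 106/5 kHz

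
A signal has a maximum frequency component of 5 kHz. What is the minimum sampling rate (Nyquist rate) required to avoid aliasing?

By the Nyquist-Shannon sampling theorem,
the minimum sampling rate (Nyquist rate) must be at least 2 * f_max.
Nyquist rate = 2 * 5 kHz = 10 kHz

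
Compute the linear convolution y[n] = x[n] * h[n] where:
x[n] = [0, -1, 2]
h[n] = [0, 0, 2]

y[n] = sum_k x[k]*h[n-k]. Output length = len(x) + len(h) - 1 = 3 + 3 - 1 = 5.
y[0] = 0*0 = 0
y[1] = -1*0 + 0*0 = 0
y[2] = 2*0 + -1*0 + 0*2 = 0
y[3] = 2*0 + -1*2 = -2
y[4] = 2*2 = 4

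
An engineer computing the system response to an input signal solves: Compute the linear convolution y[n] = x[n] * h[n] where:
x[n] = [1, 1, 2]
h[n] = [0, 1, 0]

y[n] = sum_k x[k]*h[n-k]. Output length = len(x) + len(h) - 1 = 3 + 3 - 1 = 5.
y[0] = 1*0 = 0
y[1] = 1*0 + 1*1 = 1
y[2] = 2*0 + 1*1 + 1*0 = 1
y[3] = 2*1 + 1*0 = 2
y[4] = 2*0 = 0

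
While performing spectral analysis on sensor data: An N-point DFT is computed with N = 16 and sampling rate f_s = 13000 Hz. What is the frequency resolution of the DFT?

DFT frequency resolution = f_s / N
= 13000 / 16 = 1625/2 Hz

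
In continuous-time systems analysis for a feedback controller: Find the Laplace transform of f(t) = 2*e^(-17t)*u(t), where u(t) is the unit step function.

Standard Laplace transform pair:
e^(-at)*u(t) <-> 1/(s+a)
With a = 17: L{2*e^(-17t)*u(t)} = 2/(s+17), ROC: Re(s) > -17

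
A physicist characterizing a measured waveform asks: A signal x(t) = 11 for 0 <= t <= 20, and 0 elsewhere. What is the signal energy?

Energy = integral of |x(t)|^2 dt over the signal duration
= 11^2 * 20 = 121 * 20 = 2420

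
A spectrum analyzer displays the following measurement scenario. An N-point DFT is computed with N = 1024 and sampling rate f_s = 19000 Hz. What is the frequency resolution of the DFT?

DFT frequency resolution = f_s / N
= 19000 / 1024 = 2375/128 Hz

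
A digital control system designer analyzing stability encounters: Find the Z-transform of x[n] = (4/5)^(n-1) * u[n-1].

Time-shifting property: if X(z) = Z{x[n]}, then Z{x[n-d]} = z^(-d) * X(z)
X(z) = z/(z - 4/5) for x[n] = (4/5)^n * u[n]
Z{x[n-1]} = z^(-1) * z/(z - 4/5) = 1/(z - 4/5)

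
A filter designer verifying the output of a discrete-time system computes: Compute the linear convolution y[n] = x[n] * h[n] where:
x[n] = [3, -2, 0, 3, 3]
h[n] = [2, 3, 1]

y[n] = sum_k x[k]*h[n-k]. Output length = len(x) + len(h) - 1 = 5 + 3 - 1 = 7.
y[0] = 3*2 = 6
y[1] = -2*2 + 3*3 = 5
y[2] = 0*2 + -2*3 + 3*1 = -3
y[3] = 3*2 + 0*3 + -2*1 = 4
y[4] = 3*2 + 3*3 + 0*1 = 15
y[5] = 3*3 + 3*1 = 12
y[6] = 3*1 = 3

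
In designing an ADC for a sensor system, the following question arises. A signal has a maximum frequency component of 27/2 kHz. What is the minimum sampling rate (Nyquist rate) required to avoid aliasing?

By the Nyquist-Shannon sampling theorem,
the minimum sampling rate (Nyquist rate) must be at least 2 * f_max.
Nyquist rate = 2 * 27/2 kHz = 27 kHz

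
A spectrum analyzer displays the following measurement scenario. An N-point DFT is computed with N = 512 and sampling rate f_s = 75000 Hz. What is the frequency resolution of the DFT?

DFT frequency resolution = f_s / N
= 75000 / 512 = 9375/64 Hz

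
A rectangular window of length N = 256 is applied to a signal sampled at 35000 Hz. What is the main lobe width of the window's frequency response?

For a rectangular window of length N,
the main lobe width in frequency is 2*f_s/N.
= 2*35000/256 = 4375/16 Hz
This determines the minimum frequency separation for resolving two sinusoids.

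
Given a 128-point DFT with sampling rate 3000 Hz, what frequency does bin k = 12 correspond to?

The frequency of DFT bin k is: f_k = k * f_s / N
f_12 = 12 * 3000 / 128 = 1125/4 Hz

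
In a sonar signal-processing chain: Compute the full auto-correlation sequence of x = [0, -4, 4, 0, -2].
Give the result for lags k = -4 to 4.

r_xx[k] = sum_m x[m]*x[m+k], indexed from 0, for k = -4 to 4:
  r_xx[-4] = x[4]*x[0] = 0
  r_xx[-3] = x[3]*x[0] + x[4]*x[1] = 8
  r_xx[-2] = x[2]*x[0] + x[3]*x[1] + x[4]*x[2] = -8
  r_xx[-1] = x[1]*x[0] + x[2]*x[1] + x[3]*x[2] + x[4]*x[3] = -16
  r_xx[0] = x[0]*x[0] + x[1]*x[1] + x[2]*x[2] + x[3]*x[3] + x[4]*x[4] = 36
  r_xx[1] = x[0]*x[1] + x[1]*x[2] + x[2]*x[3] + x[3]*x[4] = -16
  r_xx[2] = x[0]*x[2] + x[1]*x[3] + x[2]*x[4] = -8
  r_xx[3] = x[0]*x[3] + x[1]*x[4] = 8
  r_xx[4] = x[0]*x[4] = 0
r_xx = [0, 8, -8, -16, 36, -16, -8, 8, 0]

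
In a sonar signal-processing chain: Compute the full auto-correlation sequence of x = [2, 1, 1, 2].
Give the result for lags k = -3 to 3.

r_xx[k] = sum_m x[m]*x[m+k], indexed from 0, for k = -3 to 3:
  r_xx[-3] = x[3]*x[0] = 4
  r_xx[-2] = x[2]*x[0] + x[3]*x[1] = 4
  r_xx[-1] = x[1]*x[0] + x[2]*x[1] + x[3]*x[2] = 5
  r_xx[0] = x[0]*x[0] + x[1]*x[1] + x[2]*x[2] + x[3]*x[3] = 10
  r_xx[1] = x[0]*x[1] + x[1]*x[2] + x[2]*x[3] = 5
  r_xx[2] = x[0]*x[2] + x[1]*x[3] = 4
  r_xx[3] = x[0]*x[3] = 4
r_xx = [4, 4, 5, 10, 5, 4, 4]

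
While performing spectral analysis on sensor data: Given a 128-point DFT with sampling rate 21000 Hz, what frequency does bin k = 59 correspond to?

The frequency of DFT bin k is: f_k = k * f_s / N
f_59 = 59 * 21000 / 128 = 154875/16 Hz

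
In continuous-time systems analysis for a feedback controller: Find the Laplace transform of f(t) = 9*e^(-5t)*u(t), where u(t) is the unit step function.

Standard Laplace transform pair:
e^(-at)*u(t) <-> 1/(s+a)
With a = 5: L{9*e^(-5t)*u(t)} = 9/(s+5), ROC: Re(s) > -5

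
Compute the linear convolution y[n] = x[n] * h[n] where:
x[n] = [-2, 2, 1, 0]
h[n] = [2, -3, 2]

y[n] = sum_k x[k]*h[n-k]. Output length = len(x) + len(h) - 1 = 4 + 3 - 1 = 6.
y[0] = -2*2 = -4
y[1] = 2*2 + -2*-3 = 10
y[2] = 1*2 + 2*-3 + -2*2 = -8
y[3] = 0*2 + 1*-3 + 2*2 = 1
y[4] = 0*-3 + 1*2 = 2
y[5] = 0*2 = 0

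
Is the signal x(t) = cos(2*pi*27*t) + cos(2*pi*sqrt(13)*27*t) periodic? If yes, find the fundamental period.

f1 = 27 Hz, f2 = 27*sqrt(13) Hz
Ratio f2/f1 = sqrt(13), which is irrational.
Since the frequency ratio is irrational, no common period exists.
The signal is not periodic.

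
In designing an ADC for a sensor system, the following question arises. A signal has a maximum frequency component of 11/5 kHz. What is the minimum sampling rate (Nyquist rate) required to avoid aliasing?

By the Nyquist-Shannon sampling theorem,
the minimum sampling rate (Nyquist rate) must be at least 2 * f_max.
Nyquist rate = 2 * 11/5 kHz = 22/5 kHz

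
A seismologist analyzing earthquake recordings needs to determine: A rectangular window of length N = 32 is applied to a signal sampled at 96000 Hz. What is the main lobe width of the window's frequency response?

For a rectangular window of length N,
the main lobe width in frequency is 2*f_s/N.
= 2*96000/32 = 6000 Hz
This determines the minimum frequency separation for resolving two sinusoids.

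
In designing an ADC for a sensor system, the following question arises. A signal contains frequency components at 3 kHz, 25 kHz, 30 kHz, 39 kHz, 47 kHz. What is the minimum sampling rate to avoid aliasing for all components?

The highest frequency component is f_max = 47 kHz.
Nyquist rate = 2 * f_max = 2 * 47 kHz = 94 kHz.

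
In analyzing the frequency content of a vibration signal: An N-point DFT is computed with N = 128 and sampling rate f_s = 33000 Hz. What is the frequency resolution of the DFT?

DFT frequency resolution = f_s / N
= 33000 / 128 = 4125/16 Hz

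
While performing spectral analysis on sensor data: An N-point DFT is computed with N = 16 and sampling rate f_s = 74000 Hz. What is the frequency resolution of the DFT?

DFT frequency resolution = f_s / N
= 74000 / 16 = 4625 Hz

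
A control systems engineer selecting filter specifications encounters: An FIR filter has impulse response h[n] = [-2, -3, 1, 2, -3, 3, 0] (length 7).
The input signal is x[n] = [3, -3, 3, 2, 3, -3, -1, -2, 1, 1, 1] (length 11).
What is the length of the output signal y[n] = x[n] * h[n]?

For linear convolution, the output length is:
len(y) = len(x) + len(h) - 1 = 11 + 7 - 1 = 17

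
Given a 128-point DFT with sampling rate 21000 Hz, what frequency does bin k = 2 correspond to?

The frequency of DFT bin k is: f_k = k * f_s / N
f_2 = 2 * 21000 / 128 = 2625/8 Hz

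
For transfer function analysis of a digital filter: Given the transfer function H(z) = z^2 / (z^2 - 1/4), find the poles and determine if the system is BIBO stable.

Poles are roots of the denominator: z^2 - 1/4 = 0.
Quadratic formula: z = [-(0) +/- sqrt((0)^2 - 4*(-1/4))] / 2
Discriminant = 0 + 1 = 1; sqrt = 1.
z = (0 +/- 1) / 2 => z = 1/2 or z = -1/2.
|p1| = 1/2, |p2| = 1/2.
For BIBO stability, all poles must lie inside the unit circle (|p| < 1).
System is STABLE since both |p| < 1.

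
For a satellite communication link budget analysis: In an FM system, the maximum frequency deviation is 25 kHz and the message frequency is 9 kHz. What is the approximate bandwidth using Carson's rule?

Carson's rule: BW = 2*(delta_f + f_m)
= 2*(25 + 9) kHz = 68 kHz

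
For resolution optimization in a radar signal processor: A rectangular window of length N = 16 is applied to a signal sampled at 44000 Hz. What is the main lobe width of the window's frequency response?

For a rectangular window of length N,
the main lobe width in frequency is 2*f_s/N.
= 2*44000/16 = 5500 Hz
This determines the minimum frequency separation for resolving two sinusoids.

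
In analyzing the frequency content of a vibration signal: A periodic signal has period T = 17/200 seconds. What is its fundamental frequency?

The fundamental frequency is the reciprocal of the period.
f = 1/T = 1/(17/200) = 200/17 Hz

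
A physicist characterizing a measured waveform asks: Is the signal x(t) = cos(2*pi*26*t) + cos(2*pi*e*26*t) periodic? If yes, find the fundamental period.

f1 = 26 Hz, f2 = 26*e Hz
Ratio f2/f1 = e, which is irrational.
Since the frequency ratio is irrational, no common period exists.
The signal is not periodic.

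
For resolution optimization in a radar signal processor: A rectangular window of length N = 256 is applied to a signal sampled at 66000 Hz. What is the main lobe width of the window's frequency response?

For a rectangular window of length N,
the main lobe width in frequency is 2*f_s/N.
= 2*66000/256 = 4125/8 Hz
This determines the minimum frequency separation for resolving two sinusoids.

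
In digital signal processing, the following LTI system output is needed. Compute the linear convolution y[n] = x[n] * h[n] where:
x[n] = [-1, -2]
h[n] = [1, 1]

y[n] = sum_k x[k]*h[n-k]. Output length = len(x) + len(h) - 1 = 2 + 2 - 1 = 3.
y[0] = -1*1 = -1
y[1] = -2*1 + -1*1 = -3
y[2] = -2*1 = -2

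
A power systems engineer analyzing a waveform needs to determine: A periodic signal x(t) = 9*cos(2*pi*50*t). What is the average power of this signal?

Average power of A*cos(wt) is A^2/2.
P = 9^2 / 2 = 81/2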